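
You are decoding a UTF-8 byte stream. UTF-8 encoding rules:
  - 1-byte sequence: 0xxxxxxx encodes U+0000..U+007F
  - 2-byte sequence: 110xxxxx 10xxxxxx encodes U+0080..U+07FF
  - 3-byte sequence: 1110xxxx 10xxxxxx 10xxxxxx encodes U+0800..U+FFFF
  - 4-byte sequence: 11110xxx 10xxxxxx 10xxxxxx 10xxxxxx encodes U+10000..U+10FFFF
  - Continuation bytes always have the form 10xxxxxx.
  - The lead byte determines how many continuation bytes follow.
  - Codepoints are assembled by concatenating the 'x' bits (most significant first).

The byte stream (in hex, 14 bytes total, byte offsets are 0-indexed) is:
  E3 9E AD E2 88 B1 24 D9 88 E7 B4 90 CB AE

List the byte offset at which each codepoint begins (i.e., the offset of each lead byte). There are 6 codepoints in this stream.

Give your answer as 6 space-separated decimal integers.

Answer: 0 3 6 7 9 12

Derivation:
Byte[0]=E3: 3-byte lead, need 2 cont bytes. acc=0x3
Byte[1]=9E: continuation. acc=(acc<<6)|0x1E=0xDE
Byte[2]=AD: continuation. acc=(acc<<6)|0x2D=0x37AD
Completed: cp=U+37AD (starts at byte 0)
Byte[3]=E2: 3-byte lead, need 2 cont bytes. acc=0x2
Byte[4]=88: continuation. acc=(acc<<6)|0x08=0x88
Byte[5]=B1: continuation. acc=(acc<<6)|0x31=0x2231
Completed: cp=U+2231 (starts at byte 3)
Byte[6]=24: 1-byte ASCII. cp=U+0024
Byte[7]=D9: 2-byte lead, need 1 cont bytes. acc=0x19
Byte[8]=88: continuation. acc=(acc<<6)|0x08=0x648
Completed: cp=U+0648 (starts at byte 7)
Byte[9]=E7: 3-byte lead, need 2 cont bytes. acc=0x7
Byte[10]=B4: continuation. acc=(acc<<6)|0x34=0x1F4
Byte[11]=90: continuation. acc=(acc<<6)|0x10=0x7D10
Completed: cp=U+7D10 (starts at byte 9)
Byte[12]=CB: 2-byte lead, need 1 cont bytes. acc=0xB
Byte[13]=AE: continuation. acc=(acc<<6)|0x2E=0x2EE
Completed: cp=U+02EE (starts at byte 12)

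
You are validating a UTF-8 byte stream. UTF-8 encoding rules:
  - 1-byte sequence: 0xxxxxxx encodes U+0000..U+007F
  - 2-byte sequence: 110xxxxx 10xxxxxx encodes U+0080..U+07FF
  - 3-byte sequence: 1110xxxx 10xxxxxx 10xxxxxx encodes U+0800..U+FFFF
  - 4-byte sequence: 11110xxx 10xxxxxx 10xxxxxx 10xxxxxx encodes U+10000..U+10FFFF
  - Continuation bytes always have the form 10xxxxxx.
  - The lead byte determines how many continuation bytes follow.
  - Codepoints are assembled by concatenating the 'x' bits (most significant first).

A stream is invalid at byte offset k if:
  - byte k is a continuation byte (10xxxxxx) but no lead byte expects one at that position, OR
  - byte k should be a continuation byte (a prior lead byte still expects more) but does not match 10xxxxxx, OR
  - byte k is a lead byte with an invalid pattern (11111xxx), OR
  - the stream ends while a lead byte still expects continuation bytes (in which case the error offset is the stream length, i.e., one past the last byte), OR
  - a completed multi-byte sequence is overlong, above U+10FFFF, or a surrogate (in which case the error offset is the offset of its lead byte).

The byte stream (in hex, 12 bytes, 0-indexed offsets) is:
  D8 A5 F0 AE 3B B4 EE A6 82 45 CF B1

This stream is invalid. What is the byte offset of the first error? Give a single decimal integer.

Byte[0]=D8: 2-byte lead, need 1 cont bytes. acc=0x18
Byte[1]=A5: continuation. acc=(acc<<6)|0x25=0x625
Completed: cp=U+0625 (starts at byte 0)
Byte[2]=F0: 4-byte lead, need 3 cont bytes. acc=0x0
Byte[3]=AE: continuation. acc=(acc<<6)|0x2E=0x2E
Byte[4]=3B: expected 10xxxxxx continuation. INVALID

Answer: 4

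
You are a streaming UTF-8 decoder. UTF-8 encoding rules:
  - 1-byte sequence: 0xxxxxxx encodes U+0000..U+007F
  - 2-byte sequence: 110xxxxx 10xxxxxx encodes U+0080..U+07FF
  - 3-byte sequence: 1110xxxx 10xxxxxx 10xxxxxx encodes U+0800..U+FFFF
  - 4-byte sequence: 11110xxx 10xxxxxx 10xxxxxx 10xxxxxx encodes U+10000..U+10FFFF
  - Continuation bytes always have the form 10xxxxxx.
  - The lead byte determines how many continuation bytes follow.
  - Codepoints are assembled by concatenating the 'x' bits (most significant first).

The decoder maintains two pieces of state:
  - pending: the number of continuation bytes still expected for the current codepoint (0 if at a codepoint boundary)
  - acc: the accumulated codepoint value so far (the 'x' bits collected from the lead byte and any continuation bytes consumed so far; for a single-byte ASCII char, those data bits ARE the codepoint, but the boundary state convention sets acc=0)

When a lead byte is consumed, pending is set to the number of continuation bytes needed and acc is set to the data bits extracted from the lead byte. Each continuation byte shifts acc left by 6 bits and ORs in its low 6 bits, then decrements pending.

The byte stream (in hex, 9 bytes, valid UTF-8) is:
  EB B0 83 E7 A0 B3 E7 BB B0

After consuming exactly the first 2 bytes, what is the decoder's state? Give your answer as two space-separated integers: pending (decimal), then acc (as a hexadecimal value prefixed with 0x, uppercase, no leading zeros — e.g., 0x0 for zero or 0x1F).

Answer: 1 0x2F0

Derivation:
Byte[0]=EB: 3-byte lead. pending=2, acc=0xB
Byte[1]=B0: continuation. acc=(acc<<6)|0x30=0x2F0, pending=1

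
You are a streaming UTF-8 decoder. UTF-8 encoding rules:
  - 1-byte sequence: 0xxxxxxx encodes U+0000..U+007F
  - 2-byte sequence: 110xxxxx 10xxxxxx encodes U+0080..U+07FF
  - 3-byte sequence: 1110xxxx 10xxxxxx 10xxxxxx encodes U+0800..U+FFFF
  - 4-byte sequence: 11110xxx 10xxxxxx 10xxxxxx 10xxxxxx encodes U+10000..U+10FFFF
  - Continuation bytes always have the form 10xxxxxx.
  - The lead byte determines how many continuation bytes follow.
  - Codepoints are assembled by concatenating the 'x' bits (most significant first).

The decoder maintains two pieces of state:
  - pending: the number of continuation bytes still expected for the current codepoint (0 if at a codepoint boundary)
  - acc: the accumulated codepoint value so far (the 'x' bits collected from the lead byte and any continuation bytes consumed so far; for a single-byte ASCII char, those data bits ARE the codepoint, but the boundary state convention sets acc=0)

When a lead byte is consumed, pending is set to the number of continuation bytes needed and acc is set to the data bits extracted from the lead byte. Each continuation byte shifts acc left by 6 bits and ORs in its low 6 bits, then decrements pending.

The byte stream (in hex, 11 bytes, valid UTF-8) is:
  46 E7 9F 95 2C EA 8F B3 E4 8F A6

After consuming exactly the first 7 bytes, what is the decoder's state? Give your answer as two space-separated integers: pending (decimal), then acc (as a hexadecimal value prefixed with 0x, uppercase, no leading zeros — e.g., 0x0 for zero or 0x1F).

Byte[0]=46: 1-byte. pending=0, acc=0x0
Byte[1]=E7: 3-byte lead. pending=2, acc=0x7
Byte[2]=9F: continuation. acc=(acc<<6)|0x1F=0x1DF, pending=1
Byte[3]=95: continuation. acc=(acc<<6)|0x15=0x77D5, pending=0
Byte[4]=2C: 1-byte. pending=0, acc=0x0
Byte[5]=EA: 3-byte lead. pending=2, acc=0xA
Byte[6]=8F: continuation. acc=(acc<<6)|0x0F=0x28F, pending=1

Answer: 1 0x28F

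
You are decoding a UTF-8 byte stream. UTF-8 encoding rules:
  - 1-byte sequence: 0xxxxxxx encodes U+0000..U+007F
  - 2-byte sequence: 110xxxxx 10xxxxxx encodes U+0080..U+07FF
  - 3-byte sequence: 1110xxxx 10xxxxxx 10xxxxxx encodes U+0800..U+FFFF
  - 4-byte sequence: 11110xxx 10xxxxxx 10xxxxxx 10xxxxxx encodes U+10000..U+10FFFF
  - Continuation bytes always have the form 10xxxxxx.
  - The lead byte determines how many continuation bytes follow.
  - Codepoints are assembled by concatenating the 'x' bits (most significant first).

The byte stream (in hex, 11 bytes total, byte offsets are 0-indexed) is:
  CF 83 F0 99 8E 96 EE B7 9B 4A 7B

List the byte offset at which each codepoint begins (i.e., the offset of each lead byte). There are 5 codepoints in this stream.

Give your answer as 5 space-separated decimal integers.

Byte[0]=CF: 2-byte lead, need 1 cont bytes. acc=0xF
Byte[1]=83: continuation. acc=(acc<<6)|0x03=0x3C3
Completed: cp=U+03C3 (starts at byte 0)
Byte[2]=F0: 4-byte lead, need 3 cont bytes. acc=0x0
Byte[3]=99: continuation. acc=(acc<<6)|0x19=0x19
Byte[4]=8E: continuation. acc=(acc<<6)|0x0E=0x64E
Byte[5]=96: continuation. acc=(acc<<6)|0x16=0x19396
Completed: cp=U+19396 (starts at byte 2)
Byte[6]=EE: 3-byte lead, need 2 cont bytes. acc=0xE
Byte[7]=B7: continuation. acc=(acc<<6)|0x37=0x3B7
Byte[8]=9B: continuation. acc=(acc<<6)|0x1B=0xEDDB
Completed: cp=U+EDDB (starts at byte 6)
Byte[9]=4A: 1-byte ASCII. cp=U+004A
Byte[10]=7B: 1-byte ASCII. cp=U+007B

Answer: 0 2 6 9 10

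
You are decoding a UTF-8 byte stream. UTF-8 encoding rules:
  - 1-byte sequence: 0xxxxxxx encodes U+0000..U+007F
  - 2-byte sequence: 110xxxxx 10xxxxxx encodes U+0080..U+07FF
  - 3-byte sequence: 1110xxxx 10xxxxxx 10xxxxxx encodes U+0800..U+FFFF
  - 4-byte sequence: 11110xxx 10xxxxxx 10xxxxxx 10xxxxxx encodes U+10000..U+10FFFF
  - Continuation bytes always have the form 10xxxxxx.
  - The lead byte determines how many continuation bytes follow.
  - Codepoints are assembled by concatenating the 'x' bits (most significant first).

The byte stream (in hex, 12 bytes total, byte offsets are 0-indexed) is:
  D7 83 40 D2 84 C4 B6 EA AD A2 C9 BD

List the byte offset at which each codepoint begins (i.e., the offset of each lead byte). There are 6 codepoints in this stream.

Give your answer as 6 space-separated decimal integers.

Byte[0]=D7: 2-byte lead, need 1 cont bytes. acc=0x17
Byte[1]=83: continuation. acc=(acc<<6)|0x03=0x5C3
Completed: cp=U+05C3 (starts at byte 0)
Byte[2]=40: 1-byte ASCII. cp=U+0040
Byte[3]=D2: 2-byte lead, need 1 cont bytes. acc=0x12
Byte[4]=84: continuation. acc=(acc<<6)|0x04=0x484
Completed: cp=U+0484 (starts at byte 3)
Byte[5]=C4: 2-byte lead, need 1 cont bytes. acc=0x4
Byte[6]=B6: continuation. acc=(acc<<6)|0x36=0x136
Completed: cp=U+0136 (starts at byte 5)
Byte[7]=EA: 3-byte lead, need 2 cont bytes. acc=0xA
Byte[8]=AD: continuation. acc=(acc<<6)|0x2D=0x2AD
Byte[9]=A2: continuation. acc=(acc<<6)|0x22=0xAB62
Completed: cp=U+AB62 (starts at byte 7)
Byte[10]=C9: 2-byte lead, need 1 cont bytes. acc=0x9
Byte[11]=BD: continuation. acc=(acc<<6)|0x3D=0x27D
Completed: cp=U+027D (starts at byte 10)

Answer: 0 2 3 5 7 10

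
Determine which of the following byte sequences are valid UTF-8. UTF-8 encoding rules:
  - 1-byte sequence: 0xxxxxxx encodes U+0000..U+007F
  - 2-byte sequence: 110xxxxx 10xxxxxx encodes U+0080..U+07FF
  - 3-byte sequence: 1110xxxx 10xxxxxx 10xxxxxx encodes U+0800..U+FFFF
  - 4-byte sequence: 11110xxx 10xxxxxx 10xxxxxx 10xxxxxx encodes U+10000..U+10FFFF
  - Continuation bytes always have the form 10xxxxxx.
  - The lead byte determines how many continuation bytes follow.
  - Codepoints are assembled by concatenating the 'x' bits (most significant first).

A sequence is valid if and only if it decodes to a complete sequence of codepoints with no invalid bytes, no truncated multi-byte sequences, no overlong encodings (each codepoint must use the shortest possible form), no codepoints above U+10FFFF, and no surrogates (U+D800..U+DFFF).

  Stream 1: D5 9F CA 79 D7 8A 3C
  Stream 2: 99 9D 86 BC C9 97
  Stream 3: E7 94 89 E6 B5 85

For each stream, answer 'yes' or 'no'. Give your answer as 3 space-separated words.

Answer: no no yes

Derivation:
Stream 1: error at byte offset 3. INVALID
Stream 2: error at byte offset 0. INVALID
Stream 3: decodes cleanly. VALID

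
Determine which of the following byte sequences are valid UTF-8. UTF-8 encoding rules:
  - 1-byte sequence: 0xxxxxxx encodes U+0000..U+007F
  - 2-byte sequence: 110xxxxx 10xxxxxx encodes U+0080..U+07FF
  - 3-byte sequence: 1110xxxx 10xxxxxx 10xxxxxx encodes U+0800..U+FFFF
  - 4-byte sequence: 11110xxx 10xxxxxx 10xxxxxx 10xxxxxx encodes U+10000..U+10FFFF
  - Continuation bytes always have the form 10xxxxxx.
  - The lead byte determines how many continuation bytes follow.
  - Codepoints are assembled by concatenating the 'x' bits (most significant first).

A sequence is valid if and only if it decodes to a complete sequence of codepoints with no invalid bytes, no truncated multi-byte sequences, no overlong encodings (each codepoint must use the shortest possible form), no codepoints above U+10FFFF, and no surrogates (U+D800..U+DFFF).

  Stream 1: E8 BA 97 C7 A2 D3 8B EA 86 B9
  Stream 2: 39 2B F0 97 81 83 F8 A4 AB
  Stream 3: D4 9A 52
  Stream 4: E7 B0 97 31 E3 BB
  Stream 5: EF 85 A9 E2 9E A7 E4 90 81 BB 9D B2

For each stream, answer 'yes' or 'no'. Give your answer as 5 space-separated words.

Stream 1: decodes cleanly. VALID
Stream 2: error at byte offset 6. INVALID
Stream 3: decodes cleanly. VALID
Stream 4: error at byte offset 6. INVALID
Stream 5: error at byte offset 9. INVALID

Answer: yes no yes no no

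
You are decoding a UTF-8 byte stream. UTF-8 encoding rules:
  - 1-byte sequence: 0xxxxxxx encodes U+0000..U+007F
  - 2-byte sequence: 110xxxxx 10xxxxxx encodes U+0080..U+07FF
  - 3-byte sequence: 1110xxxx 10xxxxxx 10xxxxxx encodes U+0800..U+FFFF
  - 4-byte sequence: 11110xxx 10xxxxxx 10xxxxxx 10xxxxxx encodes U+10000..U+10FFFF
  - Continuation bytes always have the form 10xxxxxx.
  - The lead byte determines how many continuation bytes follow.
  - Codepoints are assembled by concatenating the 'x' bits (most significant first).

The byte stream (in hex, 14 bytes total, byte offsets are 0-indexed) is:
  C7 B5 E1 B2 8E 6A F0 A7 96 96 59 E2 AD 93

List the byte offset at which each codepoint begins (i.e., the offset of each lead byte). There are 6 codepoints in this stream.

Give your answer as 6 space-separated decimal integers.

Byte[0]=C7: 2-byte lead, need 1 cont bytes. acc=0x7
Byte[1]=B5: continuation. acc=(acc<<6)|0x35=0x1F5
Completed: cp=U+01F5 (starts at byte 0)
Byte[2]=E1: 3-byte lead, need 2 cont bytes. acc=0x1
Byte[3]=B2: continuation. acc=(acc<<6)|0x32=0x72
Byte[4]=8E: continuation. acc=(acc<<6)|0x0E=0x1C8E
Completed: cp=U+1C8E (starts at byte 2)
Byte[5]=6A: 1-byte ASCII. cp=U+006A
Byte[6]=F0: 4-byte lead, need 3 cont bytes. acc=0x0
Byte[7]=A7: continuation. acc=(acc<<6)|0x27=0x27
Byte[8]=96: continuation. acc=(acc<<6)|0x16=0x9D6
Byte[9]=96: continuation. acc=(acc<<6)|0x16=0x27596
Completed: cp=U+27596 (starts at byte 6)
Byte[10]=59: 1-byte ASCII. cp=U+0059
Byte[11]=E2: 3-byte lead, need 2 cont bytes. acc=0x2
Byte[12]=AD: continuation. acc=(acc<<6)|0x2D=0xAD
Byte[13]=93: continuation. acc=(acc<<6)|0x13=0x2B53
Completed: cp=U+2B53 (starts at byte 11)

Answer: 0 2 5 6 10 11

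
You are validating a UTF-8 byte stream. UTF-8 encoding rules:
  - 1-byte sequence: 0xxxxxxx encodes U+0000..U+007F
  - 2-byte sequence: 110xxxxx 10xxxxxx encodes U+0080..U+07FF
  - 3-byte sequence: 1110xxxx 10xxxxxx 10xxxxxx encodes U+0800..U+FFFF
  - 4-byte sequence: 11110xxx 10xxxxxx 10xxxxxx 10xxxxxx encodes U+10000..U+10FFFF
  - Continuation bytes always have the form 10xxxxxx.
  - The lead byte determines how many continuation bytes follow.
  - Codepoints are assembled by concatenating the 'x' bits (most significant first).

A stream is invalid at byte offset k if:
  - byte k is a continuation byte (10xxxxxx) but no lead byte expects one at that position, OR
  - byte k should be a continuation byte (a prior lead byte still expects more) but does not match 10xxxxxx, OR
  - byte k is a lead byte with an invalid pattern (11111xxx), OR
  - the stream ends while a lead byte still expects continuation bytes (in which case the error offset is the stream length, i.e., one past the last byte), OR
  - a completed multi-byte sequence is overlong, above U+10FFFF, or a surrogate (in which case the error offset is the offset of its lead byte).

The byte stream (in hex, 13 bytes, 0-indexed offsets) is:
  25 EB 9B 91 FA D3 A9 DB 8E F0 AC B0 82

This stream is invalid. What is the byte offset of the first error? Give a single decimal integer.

Byte[0]=25: 1-byte ASCII. cp=U+0025
Byte[1]=EB: 3-byte lead, need 2 cont bytes. acc=0xB
Byte[2]=9B: continuation. acc=(acc<<6)|0x1B=0x2DB
Byte[3]=91: continuation. acc=(acc<<6)|0x11=0xB6D1
Completed: cp=U+B6D1 (starts at byte 1)
Byte[4]=FA: INVALID lead byte (not 0xxx/110x/1110/11110)

Answer: 4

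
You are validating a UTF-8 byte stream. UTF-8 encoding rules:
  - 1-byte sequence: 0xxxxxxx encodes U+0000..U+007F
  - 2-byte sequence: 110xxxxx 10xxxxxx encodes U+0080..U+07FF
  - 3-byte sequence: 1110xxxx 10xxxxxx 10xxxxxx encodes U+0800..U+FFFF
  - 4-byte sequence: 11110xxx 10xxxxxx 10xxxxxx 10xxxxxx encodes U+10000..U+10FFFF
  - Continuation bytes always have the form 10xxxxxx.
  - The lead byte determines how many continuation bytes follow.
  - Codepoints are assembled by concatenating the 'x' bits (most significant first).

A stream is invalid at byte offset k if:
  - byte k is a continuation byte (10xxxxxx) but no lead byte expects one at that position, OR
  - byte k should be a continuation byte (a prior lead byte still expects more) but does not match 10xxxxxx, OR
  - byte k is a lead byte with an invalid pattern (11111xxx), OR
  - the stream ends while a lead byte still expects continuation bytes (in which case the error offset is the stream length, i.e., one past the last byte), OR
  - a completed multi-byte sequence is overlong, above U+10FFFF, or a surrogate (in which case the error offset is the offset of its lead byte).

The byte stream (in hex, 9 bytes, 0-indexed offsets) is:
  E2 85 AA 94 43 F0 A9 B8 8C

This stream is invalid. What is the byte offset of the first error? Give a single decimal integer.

Answer: 3

Derivation:
Byte[0]=E2: 3-byte lead, need 2 cont bytes. acc=0x2
Byte[1]=85: continuation. acc=(acc<<6)|0x05=0x85
Byte[2]=AA: continuation. acc=(acc<<6)|0x2A=0x216A
Completed: cp=U+216A (starts at byte 0)
Byte[3]=94: INVALID lead byte (not 0xxx/110x/1110/11110)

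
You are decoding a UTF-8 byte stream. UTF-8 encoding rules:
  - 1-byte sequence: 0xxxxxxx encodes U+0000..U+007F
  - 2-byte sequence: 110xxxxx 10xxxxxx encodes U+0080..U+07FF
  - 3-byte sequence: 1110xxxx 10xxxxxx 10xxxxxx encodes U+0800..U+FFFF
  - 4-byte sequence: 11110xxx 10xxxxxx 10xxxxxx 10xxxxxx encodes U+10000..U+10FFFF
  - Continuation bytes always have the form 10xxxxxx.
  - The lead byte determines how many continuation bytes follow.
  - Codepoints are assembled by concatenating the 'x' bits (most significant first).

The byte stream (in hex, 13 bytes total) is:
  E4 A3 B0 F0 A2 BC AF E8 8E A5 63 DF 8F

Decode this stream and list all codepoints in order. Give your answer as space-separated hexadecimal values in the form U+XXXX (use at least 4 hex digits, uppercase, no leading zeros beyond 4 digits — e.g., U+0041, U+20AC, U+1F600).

Byte[0]=E4: 3-byte lead, need 2 cont bytes. acc=0x4
Byte[1]=A3: continuation. acc=(acc<<6)|0x23=0x123
Byte[2]=B0: continuation. acc=(acc<<6)|0x30=0x48F0
Completed: cp=U+48F0 (starts at byte 0)
Byte[3]=F0: 4-byte lead, need 3 cont bytes. acc=0x0
Byte[4]=A2: continuation. acc=(acc<<6)|0x22=0x22
Byte[5]=BC: continuation. acc=(acc<<6)|0x3C=0x8BC
Byte[6]=AF: continuation. acc=(acc<<6)|0x2F=0x22F2F
Completed: cp=U+22F2F (starts at byte 3)
Byte[7]=E8: 3-byte lead, need 2 cont bytes. acc=0x8
Byte[8]=8E: continuation. acc=(acc<<6)|0x0E=0x20E
Byte[9]=A5: continuation. acc=(acc<<6)|0x25=0x83A5
Completed: cp=U+83A5 (starts at byte 7)
Byte[10]=63: 1-byte ASCII. cp=U+0063
Byte[11]=DF: 2-byte lead, need 1 cont bytes. acc=0x1F
Byte[12]=8F: continuation. acc=(acc<<6)|0x0F=0x7CF
Completed: cp=U+07CF (starts at byte 11)

Answer: U+48F0 U+22F2F U+83A5 U+0063 U+07CF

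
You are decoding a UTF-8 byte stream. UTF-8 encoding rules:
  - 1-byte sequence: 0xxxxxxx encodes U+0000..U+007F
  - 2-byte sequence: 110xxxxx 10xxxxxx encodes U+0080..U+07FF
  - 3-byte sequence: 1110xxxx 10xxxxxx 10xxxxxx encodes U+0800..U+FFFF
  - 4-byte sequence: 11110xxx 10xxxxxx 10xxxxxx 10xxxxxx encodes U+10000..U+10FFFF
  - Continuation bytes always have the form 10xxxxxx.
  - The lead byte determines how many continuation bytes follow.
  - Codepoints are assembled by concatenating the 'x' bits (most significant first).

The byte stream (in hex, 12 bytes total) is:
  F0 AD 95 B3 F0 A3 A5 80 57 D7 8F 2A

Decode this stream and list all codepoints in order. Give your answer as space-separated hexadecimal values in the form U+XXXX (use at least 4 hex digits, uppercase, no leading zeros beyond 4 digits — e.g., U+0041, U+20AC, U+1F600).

Byte[0]=F0: 4-byte lead, need 3 cont bytes. acc=0x0
Byte[1]=AD: continuation. acc=(acc<<6)|0x2D=0x2D
Byte[2]=95: continuation. acc=(acc<<6)|0x15=0xB55
Byte[3]=B3: continuation. acc=(acc<<6)|0x33=0x2D573
Completed: cp=U+2D573 (starts at byte 0)
Byte[4]=F0: 4-byte lead, need 3 cont bytes. acc=0x0
Byte[5]=A3: continuation. acc=(acc<<6)|0x23=0x23
Byte[6]=A5: continuation. acc=(acc<<6)|0x25=0x8E5
Byte[7]=80: continuation. acc=(acc<<6)|0x00=0x23940
Completed: cp=U+23940 (starts at byte 4)
Byte[8]=57: 1-byte ASCII. cp=U+0057
Byte[9]=D7: 2-byte lead, need 1 cont bytes. acc=0x17
Byte[10]=8F: continuation. acc=(acc<<6)|0x0F=0x5CF
Completed: cp=U+05CF (starts at byte 9)
Byte[11]=2A: 1-byte ASCII. cp=U+002A

Answer: U+2D573 U+23940 U+0057 U+05CF U+002A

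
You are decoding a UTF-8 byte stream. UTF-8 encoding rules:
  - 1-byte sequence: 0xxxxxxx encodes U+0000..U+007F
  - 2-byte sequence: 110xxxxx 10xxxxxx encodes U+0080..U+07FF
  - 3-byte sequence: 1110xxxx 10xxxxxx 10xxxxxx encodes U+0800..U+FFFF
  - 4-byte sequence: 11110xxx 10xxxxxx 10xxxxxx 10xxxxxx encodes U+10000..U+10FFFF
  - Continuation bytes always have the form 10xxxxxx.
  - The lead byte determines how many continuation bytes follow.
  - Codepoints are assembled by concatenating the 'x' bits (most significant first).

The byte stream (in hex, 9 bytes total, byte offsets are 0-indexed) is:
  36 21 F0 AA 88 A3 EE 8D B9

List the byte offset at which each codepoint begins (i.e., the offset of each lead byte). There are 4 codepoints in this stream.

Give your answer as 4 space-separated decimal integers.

Byte[0]=36: 1-byte ASCII. cp=U+0036
Byte[1]=21: 1-byte ASCII. cp=U+0021
Byte[2]=F0: 4-byte lead, need 3 cont bytes. acc=0x0
Byte[3]=AA: continuation. acc=(acc<<6)|0x2A=0x2A
Byte[4]=88: continuation. acc=(acc<<6)|0x08=0xA88
Byte[5]=A3: continuation. acc=(acc<<6)|0x23=0x2A223
Completed: cp=U+2A223 (starts at byte 2)
Byte[6]=EE: 3-byte lead, need 2 cont bytes. acc=0xE
Byte[7]=8D: continuation. acc=(acc<<6)|0x0D=0x38D
Byte[8]=B9: continuation. acc=(acc<<6)|0x39=0xE379
Completed: cp=U+E379 (starts at byte 6)

Answer: 0 1 2 6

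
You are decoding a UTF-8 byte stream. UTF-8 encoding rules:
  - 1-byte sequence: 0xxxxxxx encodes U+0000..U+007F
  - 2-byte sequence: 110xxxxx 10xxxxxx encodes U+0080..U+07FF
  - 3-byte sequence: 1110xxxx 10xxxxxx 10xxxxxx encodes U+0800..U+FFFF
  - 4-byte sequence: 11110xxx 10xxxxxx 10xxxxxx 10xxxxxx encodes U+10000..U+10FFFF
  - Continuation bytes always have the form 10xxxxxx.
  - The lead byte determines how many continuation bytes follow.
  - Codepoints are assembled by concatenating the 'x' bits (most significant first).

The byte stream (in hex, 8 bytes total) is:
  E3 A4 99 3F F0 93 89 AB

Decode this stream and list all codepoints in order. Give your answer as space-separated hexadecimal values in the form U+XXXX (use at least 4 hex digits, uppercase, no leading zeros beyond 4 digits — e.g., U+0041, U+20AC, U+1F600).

Answer: U+3919 U+003F U+1326B

Derivation:
Byte[0]=E3: 3-byte lead, need 2 cont bytes. acc=0x3
Byte[1]=A4: continuation. acc=(acc<<6)|0x24=0xE4
Byte[2]=99: continuation. acc=(acc<<6)|0x19=0x3919
Completed: cp=U+3919 (starts at byte 0)
Byte[3]=3F: 1-byte ASCII. cp=U+003F
Byte[4]=F0: 4-byte lead, need 3 cont bytes. acc=0x0
Byte[5]=93: continuation. acc=(acc<<6)|0x13=0x13
Byte[6]=89: continuation. acc=(acc<<6)|0x09=0x4C9
Byte[7]=AB: continuation. acc=(acc<<6)|0x2B=0x1326B
Completed: cp=U+1326B (starts at byte 4)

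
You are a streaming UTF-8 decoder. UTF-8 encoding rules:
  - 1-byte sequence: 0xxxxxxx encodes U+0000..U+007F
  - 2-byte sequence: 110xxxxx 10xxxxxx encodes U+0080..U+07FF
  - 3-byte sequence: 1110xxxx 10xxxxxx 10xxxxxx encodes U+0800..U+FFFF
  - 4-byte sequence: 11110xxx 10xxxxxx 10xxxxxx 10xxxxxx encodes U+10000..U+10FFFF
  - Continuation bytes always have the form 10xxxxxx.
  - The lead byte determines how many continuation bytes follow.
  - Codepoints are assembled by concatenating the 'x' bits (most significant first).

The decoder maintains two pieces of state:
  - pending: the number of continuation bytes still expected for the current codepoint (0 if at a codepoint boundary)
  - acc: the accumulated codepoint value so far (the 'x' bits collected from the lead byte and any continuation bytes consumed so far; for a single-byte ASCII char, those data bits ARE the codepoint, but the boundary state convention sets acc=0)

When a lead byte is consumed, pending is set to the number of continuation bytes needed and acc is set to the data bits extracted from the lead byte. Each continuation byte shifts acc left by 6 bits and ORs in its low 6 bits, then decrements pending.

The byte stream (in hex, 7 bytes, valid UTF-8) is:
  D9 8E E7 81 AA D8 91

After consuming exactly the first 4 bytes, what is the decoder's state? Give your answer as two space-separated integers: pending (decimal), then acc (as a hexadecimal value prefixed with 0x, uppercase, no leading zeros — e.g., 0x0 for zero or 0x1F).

Answer: 1 0x1C1

Derivation:
Byte[0]=D9: 2-byte lead. pending=1, acc=0x19
Byte[1]=8E: continuation. acc=(acc<<6)|0x0E=0x64E, pending=0
Byte[2]=E7: 3-byte lead. pending=2, acc=0x7
Byte[3]=81: continuation. acc=(acc<<6)|0x01=0x1C1, pending=1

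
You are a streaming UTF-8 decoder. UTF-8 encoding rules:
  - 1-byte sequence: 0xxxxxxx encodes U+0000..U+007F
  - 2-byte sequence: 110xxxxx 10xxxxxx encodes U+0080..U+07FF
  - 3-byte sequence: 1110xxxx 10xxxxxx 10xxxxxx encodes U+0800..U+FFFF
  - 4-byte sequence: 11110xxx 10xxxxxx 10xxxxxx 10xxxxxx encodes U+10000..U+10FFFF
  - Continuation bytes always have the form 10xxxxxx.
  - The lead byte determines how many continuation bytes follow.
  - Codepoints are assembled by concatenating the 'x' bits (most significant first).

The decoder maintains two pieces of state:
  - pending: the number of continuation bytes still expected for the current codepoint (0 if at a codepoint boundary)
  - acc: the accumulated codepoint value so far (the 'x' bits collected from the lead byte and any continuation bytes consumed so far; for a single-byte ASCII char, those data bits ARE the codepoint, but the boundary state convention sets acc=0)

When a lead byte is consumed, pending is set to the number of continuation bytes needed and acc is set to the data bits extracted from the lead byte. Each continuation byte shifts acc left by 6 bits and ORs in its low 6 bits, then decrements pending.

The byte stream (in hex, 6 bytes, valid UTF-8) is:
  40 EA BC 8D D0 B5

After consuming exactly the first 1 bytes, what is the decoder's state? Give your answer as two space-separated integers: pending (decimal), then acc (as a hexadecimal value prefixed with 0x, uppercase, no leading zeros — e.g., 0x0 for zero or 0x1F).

Byte[0]=40: 1-byte. pending=0, acc=0x0

Answer: 0 0x0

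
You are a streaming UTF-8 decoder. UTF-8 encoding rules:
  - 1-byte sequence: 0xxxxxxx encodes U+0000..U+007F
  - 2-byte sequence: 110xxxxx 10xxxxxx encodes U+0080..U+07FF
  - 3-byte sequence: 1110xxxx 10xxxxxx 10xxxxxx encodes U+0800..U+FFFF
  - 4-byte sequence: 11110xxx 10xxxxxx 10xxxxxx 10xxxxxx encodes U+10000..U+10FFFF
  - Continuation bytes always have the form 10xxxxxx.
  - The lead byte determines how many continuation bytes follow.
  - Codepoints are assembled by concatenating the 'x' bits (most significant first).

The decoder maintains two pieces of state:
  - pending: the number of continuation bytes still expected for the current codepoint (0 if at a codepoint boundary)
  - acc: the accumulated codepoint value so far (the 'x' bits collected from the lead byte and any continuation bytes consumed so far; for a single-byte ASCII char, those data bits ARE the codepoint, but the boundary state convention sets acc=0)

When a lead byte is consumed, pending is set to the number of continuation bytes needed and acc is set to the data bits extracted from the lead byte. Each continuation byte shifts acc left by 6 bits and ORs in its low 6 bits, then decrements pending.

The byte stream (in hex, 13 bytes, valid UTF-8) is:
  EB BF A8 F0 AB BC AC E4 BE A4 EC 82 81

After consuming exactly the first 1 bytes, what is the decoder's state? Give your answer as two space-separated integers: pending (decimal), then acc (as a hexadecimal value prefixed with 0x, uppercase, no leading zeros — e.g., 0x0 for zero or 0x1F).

Byte[0]=EB: 3-byte lead. pending=2, acc=0xB

Answer: 2 0xB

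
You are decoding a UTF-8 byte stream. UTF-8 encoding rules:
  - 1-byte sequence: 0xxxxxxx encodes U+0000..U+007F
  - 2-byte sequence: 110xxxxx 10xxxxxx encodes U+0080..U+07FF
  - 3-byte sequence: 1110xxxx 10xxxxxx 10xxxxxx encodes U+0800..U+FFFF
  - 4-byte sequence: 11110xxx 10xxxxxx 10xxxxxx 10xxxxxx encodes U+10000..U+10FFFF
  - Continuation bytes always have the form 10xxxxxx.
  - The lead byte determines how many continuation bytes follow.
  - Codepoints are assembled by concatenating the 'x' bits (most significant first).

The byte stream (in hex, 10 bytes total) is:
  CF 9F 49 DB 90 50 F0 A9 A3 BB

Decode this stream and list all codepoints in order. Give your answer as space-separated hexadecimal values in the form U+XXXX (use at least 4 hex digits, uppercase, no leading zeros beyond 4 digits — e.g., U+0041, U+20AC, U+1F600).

Byte[0]=CF: 2-byte lead, need 1 cont bytes. acc=0xF
Byte[1]=9F: continuation. acc=(acc<<6)|0x1F=0x3DF
Completed: cp=U+03DF (starts at byte 0)
Byte[2]=49: 1-byte ASCII. cp=U+0049
Byte[3]=DB: 2-byte lead, need 1 cont bytes. acc=0x1B
Byte[4]=90: continuation. acc=(acc<<6)|0x10=0x6D0
Completed: cp=U+06D0 (starts at byte 3)
Byte[5]=50: 1-byte ASCII. cp=U+0050
Byte[6]=F0: 4-byte lead, need 3 cont bytes. acc=0x0
Byte[7]=A9: continuation. acc=(acc<<6)|0x29=0x29
Byte[8]=A3: continuation. acc=(acc<<6)|0x23=0xA63
Byte[9]=BB: continuation. acc=(acc<<6)|0x3B=0x298FB
Completed: cp=U+298FB (starts at byte 6)

Answer: U+03DF U+0049 U+06D0 U+0050 U+298FB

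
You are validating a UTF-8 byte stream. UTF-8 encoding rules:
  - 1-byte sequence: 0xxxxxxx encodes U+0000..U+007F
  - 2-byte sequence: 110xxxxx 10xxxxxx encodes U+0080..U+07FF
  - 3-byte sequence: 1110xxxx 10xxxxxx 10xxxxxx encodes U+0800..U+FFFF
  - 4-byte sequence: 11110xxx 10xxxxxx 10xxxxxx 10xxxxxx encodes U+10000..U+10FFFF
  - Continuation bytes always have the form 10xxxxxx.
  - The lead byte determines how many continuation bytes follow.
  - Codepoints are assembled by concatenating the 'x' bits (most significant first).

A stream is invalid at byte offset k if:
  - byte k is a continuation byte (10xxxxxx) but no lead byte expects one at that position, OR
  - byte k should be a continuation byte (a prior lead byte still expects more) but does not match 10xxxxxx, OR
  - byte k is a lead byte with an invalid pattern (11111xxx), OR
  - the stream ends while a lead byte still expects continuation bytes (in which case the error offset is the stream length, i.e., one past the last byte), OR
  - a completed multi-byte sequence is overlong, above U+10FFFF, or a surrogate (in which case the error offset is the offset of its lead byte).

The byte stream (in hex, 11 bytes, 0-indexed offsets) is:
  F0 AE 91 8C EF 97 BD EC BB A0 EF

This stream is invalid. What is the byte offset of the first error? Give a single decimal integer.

Answer: 11

Derivation:
Byte[0]=F0: 4-byte lead, need 3 cont bytes. acc=0x0
Byte[1]=AE: continuation. acc=(acc<<6)|0x2E=0x2E
Byte[2]=91: continuation. acc=(acc<<6)|0x11=0xB91
Byte[3]=8C: continuation. acc=(acc<<6)|0x0C=0x2E44C
Completed: cp=U+2E44C (starts at byte 0)
Byte[4]=EF: 3-byte lead, need 2 cont bytes. acc=0xF
Byte[5]=97: continuation. acc=(acc<<6)|0x17=0x3D7
Byte[6]=BD: continuation. acc=(acc<<6)|0x3D=0xF5FD
Completed: cp=U+F5FD (starts at byte 4)
Byte[7]=EC: 3-byte lead, need 2 cont bytes. acc=0xC
Byte[8]=BB: continuation. acc=(acc<<6)|0x3B=0x33B
Byte[9]=A0: continuation. acc=(acc<<6)|0x20=0xCEE0
Completed: cp=U+CEE0 (starts at byte 7)
Byte[10]=EF: 3-byte lead, need 2 cont bytes. acc=0xF
Byte[11]: stream ended, expected continuation. INVALID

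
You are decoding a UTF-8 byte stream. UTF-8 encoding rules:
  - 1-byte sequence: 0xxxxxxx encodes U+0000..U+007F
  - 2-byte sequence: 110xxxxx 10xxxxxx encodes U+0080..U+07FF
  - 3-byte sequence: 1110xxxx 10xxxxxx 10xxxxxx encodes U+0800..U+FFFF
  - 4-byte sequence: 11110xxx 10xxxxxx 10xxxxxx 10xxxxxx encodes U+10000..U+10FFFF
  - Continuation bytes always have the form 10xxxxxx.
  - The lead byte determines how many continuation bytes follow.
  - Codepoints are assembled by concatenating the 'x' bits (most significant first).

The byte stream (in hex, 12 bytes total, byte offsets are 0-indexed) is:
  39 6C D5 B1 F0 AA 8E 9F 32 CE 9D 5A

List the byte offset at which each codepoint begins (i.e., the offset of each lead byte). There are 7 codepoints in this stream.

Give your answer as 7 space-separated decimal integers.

Answer: 0 1 2 4 8 9 11

Derivation:
Byte[0]=39: 1-byte ASCII. cp=U+0039
Byte[1]=6C: 1-byte ASCII. cp=U+006C
Byte[2]=D5: 2-byte lead, need 1 cont bytes. acc=0x15
Byte[3]=B1: continuation. acc=(acc<<6)|0x31=0x571
Completed: cp=U+0571 (starts at byte 2)
Byte[4]=F0: 4-byte lead, need 3 cont bytes. acc=0x0
Byte[5]=AA: continuation. acc=(acc<<6)|0x2A=0x2A
Byte[6]=8E: continuation. acc=(acc<<6)|0x0E=0xA8E
Byte[7]=9F: continuation. acc=(acc<<6)|0x1F=0x2A39F
Completed: cp=U+2A39F (starts at byte 4)
Byte[8]=32: 1-byte ASCII. cp=U+0032
Byte[9]=CE: 2-byte lead, need 1 cont bytes. acc=0xE
Byte[10]=9D: continuation. acc=(acc<<6)|0x1D=0x39D
Completed: cp=U+039D (starts at byte 9)
Byte[11]=5A: 1-byte ASCII. cp=U+005A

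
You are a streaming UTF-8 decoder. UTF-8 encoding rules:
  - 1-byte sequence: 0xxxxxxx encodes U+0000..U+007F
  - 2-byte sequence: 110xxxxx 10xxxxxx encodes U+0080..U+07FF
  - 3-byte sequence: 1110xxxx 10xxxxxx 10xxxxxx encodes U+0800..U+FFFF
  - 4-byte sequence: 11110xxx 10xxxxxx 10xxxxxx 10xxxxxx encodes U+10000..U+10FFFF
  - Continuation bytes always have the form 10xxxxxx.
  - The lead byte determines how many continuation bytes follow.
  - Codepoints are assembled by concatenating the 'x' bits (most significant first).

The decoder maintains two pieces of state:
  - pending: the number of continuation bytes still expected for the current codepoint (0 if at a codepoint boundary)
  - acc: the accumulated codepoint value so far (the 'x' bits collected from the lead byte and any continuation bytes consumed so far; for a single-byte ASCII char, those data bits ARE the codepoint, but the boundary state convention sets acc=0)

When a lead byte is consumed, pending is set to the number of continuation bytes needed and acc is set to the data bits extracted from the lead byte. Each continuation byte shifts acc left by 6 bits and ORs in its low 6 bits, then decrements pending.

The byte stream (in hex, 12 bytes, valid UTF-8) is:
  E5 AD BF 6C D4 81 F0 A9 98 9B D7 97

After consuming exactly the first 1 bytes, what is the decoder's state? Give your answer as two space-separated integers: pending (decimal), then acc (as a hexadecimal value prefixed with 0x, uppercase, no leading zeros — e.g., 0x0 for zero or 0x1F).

Byte[0]=E5: 3-byte lead. pending=2, acc=0x5

Answer: 2 0x5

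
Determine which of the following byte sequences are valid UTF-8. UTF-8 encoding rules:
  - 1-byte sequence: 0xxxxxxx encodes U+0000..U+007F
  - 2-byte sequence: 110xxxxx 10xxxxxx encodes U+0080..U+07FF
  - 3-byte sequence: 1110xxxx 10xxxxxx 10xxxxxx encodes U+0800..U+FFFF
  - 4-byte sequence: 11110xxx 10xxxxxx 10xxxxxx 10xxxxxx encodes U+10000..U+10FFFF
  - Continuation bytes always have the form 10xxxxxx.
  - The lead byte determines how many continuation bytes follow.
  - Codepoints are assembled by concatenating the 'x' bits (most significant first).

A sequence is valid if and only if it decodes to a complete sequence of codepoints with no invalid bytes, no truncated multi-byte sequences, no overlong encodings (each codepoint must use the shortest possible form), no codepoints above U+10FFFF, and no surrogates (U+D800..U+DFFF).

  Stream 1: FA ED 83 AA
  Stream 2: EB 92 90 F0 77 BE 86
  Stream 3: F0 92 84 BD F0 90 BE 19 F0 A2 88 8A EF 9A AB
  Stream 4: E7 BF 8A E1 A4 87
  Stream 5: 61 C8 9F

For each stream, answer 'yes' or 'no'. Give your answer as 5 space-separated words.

Stream 1: error at byte offset 0. INVALID
Stream 2: error at byte offset 4. INVALID
Stream 3: error at byte offset 7. INVALID
Stream 4: decodes cleanly. VALID
Stream 5: decodes cleanly. VALID

Answer: no no no yes yes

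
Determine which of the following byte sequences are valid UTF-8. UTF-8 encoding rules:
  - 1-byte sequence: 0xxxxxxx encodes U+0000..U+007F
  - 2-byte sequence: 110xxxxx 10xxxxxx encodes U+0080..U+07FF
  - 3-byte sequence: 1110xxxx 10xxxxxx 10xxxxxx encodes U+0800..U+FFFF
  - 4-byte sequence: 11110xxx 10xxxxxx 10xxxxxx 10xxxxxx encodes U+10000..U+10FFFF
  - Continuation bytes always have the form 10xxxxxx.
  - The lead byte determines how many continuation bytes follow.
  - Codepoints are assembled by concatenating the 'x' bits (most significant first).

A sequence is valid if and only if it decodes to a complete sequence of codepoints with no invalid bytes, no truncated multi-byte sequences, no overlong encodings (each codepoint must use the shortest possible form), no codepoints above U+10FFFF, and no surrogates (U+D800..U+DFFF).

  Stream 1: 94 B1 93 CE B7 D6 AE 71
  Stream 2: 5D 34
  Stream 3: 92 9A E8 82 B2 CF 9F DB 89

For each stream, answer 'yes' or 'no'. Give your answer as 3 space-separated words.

Stream 1: error at byte offset 0. INVALID
Stream 2: decodes cleanly. VALID
Stream 3: error at byte offset 0. INVALID

Answer: no yes no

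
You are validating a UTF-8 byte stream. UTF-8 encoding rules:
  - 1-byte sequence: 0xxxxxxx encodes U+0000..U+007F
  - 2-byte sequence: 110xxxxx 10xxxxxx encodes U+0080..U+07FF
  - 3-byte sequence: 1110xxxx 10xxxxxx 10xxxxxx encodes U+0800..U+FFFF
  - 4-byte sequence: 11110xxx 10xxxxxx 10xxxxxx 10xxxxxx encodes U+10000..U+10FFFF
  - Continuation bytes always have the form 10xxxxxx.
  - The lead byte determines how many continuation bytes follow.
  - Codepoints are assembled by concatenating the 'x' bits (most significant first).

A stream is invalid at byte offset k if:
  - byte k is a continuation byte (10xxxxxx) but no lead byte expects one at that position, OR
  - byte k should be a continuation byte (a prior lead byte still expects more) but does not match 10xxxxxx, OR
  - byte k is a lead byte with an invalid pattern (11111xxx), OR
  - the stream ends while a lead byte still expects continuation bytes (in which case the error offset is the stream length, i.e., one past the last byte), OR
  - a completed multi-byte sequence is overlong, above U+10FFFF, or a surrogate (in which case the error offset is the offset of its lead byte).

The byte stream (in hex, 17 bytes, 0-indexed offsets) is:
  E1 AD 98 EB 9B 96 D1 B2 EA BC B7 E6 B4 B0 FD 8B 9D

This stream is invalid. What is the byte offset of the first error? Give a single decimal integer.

Byte[0]=E1: 3-byte lead, need 2 cont bytes. acc=0x1
Byte[1]=AD: continuation. acc=(acc<<6)|0x2D=0x6D
Byte[2]=98: continuation. acc=(acc<<6)|0x18=0x1B58
Completed: cp=U+1B58 (starts at byte 0)
Byte[3]=EB: 3-byte lead, need 2 cont bytes. acc=0xB
Byte[4]=9B: continuation. acc=(acc<<6)|0x1B=0x2DB
Byte[5]=96: continuation. acc=(acc<<6)|0x16=0xB6D6
Completed: cp=U+B6D6 (starts at byte 3)
Byte[6]=D1: 2-byte lead, need 1 cont bytes. acc=0x11
Byte[7]=B2: continuation. acc=(acc<<6)|0x32=0x472
Completed: cp=U+0472 (starts at byte 6)
Byte[8]=EA: 3-byte lead, need 2 cont bytes. acc=0xA
Byte[9]=BC: continuation. acc=(acc<<6)|0x3C=0x2BC
Byte[10]=B7: continuation. acc=(acc<<6)|0x37=0xAF37
Completed: cp=U+AF37 (starts at byte 8)
Byte[11]=E6: 3-byte lead, need 2 cont bytes. acc=0x6
Byte[12]=B4: continuation. acc=(acc<<6)|0x34=0x1B4
Byte[13]=B0: continuation. acc=(acc<<6)|0x30=0x6D30
Completed: cp=U+6D30 (starts at byte 11)
Byte[14]=FD: INVALID lead byte (not 0xxx/110x/1110/11110)

Answer: 14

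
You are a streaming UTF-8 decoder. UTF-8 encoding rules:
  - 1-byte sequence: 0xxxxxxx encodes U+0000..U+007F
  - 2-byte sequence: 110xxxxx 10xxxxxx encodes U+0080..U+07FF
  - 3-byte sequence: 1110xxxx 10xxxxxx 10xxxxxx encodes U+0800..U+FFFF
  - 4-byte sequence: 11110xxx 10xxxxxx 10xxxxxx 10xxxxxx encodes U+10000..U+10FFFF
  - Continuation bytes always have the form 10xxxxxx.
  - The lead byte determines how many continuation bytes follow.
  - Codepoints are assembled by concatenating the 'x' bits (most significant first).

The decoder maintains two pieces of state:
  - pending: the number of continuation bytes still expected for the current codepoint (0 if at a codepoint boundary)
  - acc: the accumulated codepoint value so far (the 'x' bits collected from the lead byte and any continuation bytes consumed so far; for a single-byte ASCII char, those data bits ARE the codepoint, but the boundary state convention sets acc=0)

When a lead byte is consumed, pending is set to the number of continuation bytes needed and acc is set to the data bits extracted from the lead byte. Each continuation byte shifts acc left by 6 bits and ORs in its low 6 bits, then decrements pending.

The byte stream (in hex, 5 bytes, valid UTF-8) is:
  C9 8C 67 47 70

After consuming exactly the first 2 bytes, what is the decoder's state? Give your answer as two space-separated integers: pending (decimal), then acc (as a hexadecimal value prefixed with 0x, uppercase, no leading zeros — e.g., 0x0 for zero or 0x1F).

Answer: 0 0x24C

Derivation:
Byte[0]=C9: 2-byte lead. pending=1, acc=0x9
Byte[1]=8C: continuation. acc=(acc<<6)|0x0C=0x24C, pending=0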